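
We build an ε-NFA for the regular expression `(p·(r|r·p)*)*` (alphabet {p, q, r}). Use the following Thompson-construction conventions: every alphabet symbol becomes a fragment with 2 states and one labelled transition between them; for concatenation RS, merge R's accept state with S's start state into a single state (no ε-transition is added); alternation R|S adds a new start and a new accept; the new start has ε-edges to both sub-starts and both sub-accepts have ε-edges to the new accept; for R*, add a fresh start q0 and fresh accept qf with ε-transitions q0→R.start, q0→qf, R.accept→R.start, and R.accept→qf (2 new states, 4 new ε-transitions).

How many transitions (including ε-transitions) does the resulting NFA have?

By structural recursion:
Each of the 4 symbol leaves contributes 1 transition (1 symbol, 0 ε).
  r·p = 2 transitions (2 symbol, 0 ε)
  r|r·p = 7 transitions (3 symbol, 4 ε)
  (r|r·p)* = 11 transitions (3 symbol, 8 ε)
  p·(r|r·p)* = 12 transitions (4 symbol, 8 ε)
  (p·(r|r·p)*)* = 16 transitions (4 symbol, 12 ε)

16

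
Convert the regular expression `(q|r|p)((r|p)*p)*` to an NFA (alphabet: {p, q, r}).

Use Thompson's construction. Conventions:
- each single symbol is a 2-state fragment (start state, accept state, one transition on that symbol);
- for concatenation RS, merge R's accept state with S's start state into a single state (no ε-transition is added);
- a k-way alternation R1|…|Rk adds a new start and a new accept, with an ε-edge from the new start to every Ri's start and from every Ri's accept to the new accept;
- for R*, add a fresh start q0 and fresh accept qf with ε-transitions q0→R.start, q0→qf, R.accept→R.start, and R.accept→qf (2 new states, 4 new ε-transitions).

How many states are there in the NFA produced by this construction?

18

Bottom-up over the parse tree:
Each of the 6 symbol leaves contributes a 2-state fragment.
  q|r|p — 8 states
  r|p — 6 states
  (r|p)* — 8 states
  (r|p)*p — 9 states
  ((r|p)*p)* — 11 states
  (q|r|p)((r|p)*p)* — 18 states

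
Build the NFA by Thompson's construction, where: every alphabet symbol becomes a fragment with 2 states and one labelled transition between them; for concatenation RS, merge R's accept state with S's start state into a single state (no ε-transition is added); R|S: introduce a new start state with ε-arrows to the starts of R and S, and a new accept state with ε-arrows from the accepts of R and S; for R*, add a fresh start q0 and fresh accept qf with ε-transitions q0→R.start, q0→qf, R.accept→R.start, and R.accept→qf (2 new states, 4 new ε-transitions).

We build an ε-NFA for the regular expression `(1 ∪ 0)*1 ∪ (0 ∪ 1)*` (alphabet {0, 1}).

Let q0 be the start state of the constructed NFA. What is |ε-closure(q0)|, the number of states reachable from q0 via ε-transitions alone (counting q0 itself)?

12

Let C(F) = |ε-closure(F.start)| within fragment F, and note whether F accepts ε. Symbol fragments have C = 1 and do not accept ε. Then:
  1 ∪ 0 : C = 1 + 1 + 1 = 3 (the new accept is not ε-reachable since no branch accepts ε)
  (1 ∪ 0)* : the star's fresh start ε-reaches both the body's start and the fresh accept: C = 2 + 3 = 5
  (1 ∪ 0)*1 : the left operand accepts ε, so the closure extends into the next operand (the shared merged state is already counted); C = 5 + (1−1) = 5
  0 ∪ 1 : C = 1 + 1 + 1 = 3 (the new accept is not ε-reachable since no branch accepts ε)
  (0 ∪ 1)* : new start has ε-edges to the inner start and to the new accept, so C = 2 + 3 = 5
  (1 ∪ 0)*1 ∪ (0 ∪ 1)* : new start ε-reaches every alternative's start; at least one alternative accepts ε, so the union's new accept is reached too: C = 1 + 5 + 5 + 1 = 12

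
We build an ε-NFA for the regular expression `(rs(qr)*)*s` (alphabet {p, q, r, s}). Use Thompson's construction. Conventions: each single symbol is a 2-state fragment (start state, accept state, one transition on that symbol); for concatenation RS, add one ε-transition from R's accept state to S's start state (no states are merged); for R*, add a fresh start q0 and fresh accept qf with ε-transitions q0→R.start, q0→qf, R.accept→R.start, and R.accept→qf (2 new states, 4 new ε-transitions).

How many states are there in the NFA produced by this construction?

Bottom-up over the parse tree:
Each of the 5 symbol leaves contributes a 2-state fragment.
  qr = 4 states
  (qr)* = 6 states
  rs(qr)* = 10 states
  (rs(qr)*)* = 12 states
  (rs(qr)*)*s = 14 states

14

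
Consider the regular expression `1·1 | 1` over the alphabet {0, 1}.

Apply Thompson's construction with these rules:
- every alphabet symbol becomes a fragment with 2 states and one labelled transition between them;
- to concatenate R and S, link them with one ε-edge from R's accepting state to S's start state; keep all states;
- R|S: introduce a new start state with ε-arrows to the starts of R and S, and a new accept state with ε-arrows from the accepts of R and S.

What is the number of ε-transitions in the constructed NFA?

5

Bottom-up over the parse tree:
Each of the 3 symbol leaves contributes 0 ε-transitions.
  1·1 — 1 ε-transition
  1·1 | 1 — 5 ε-transitions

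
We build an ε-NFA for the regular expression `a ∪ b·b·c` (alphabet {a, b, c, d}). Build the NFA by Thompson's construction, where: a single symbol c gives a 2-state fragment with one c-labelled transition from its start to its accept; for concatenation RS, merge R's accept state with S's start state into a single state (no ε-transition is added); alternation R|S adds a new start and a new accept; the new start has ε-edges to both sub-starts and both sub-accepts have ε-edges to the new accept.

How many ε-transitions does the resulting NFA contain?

Bottom-up over the parse tree:
Each of the 4 symbol leaves contributes 0 ε-transitions.
  b·b·c → 0 ε-transitions
  a ∪ b·b·c → 4 ε-transitions

4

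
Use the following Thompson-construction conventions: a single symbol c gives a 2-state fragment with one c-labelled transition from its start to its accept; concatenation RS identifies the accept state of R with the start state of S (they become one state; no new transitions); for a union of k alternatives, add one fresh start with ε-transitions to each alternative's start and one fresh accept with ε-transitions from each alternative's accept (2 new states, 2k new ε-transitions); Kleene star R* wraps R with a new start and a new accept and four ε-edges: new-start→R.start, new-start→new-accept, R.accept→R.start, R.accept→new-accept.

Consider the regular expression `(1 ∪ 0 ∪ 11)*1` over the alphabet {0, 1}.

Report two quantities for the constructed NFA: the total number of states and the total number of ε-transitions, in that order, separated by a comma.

12, 10

By structural recursion:
Each of the 5 symbol leaves contributes 2 states and 0 ε-transitions.
  11 : 3 states, 0 ε-transitions
  1 ∪ 0 ∪ 11 : 9 states, 6 ε-transitions
  (1 ∪ 0 ∪ 11)* : 11 states, 10 ε-transitions
  (1 ∪ 0 ∪ 11)*1 : 12 states, 10 ε-transitions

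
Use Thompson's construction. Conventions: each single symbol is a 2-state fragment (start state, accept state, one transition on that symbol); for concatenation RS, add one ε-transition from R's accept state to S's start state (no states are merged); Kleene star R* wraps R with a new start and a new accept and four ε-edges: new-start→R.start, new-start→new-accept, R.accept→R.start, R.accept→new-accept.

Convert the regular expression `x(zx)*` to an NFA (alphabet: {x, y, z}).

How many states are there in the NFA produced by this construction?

Building bottom-up:
Each of the 3 symbol leaves contributes a 2-state fragment.
  zx = 4 states
  (zx)* = 6 states
  x(zx)* = 8 states

8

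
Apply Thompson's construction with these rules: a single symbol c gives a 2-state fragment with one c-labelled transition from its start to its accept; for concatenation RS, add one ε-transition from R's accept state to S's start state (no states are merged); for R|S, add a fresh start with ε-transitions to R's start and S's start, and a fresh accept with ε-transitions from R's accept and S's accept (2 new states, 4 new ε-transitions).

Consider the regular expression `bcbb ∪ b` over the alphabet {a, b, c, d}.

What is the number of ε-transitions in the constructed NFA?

7

Building bottom-up:
Each of the 5 symbol leaves contributes 0 ε-transitions.
  bcbb = 3 ε-transitions
  bcbb ∪ b = 7 ε-transitions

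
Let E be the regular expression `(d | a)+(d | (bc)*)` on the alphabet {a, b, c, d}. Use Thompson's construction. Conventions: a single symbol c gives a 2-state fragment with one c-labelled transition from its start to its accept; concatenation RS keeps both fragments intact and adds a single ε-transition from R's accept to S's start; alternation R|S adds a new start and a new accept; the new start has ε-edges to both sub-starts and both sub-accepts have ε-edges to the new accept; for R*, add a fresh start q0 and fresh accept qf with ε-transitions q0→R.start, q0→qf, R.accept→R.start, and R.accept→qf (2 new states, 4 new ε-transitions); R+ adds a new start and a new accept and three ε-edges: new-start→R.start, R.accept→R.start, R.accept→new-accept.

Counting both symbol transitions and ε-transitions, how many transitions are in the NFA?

22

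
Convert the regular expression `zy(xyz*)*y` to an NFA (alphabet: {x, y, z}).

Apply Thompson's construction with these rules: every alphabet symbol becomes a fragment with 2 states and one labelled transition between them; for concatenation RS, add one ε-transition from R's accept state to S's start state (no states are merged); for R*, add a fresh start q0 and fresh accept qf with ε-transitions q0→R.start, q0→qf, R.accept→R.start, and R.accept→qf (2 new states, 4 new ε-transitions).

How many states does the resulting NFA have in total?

16

Per subexpression:
Each of the 6 symbol leaves contributes a 2-state fragment.
  z* — 4 states
  xyz* — 8 states
  (xyz*)* — 10 states
  zy(xyz*)*y — 16 states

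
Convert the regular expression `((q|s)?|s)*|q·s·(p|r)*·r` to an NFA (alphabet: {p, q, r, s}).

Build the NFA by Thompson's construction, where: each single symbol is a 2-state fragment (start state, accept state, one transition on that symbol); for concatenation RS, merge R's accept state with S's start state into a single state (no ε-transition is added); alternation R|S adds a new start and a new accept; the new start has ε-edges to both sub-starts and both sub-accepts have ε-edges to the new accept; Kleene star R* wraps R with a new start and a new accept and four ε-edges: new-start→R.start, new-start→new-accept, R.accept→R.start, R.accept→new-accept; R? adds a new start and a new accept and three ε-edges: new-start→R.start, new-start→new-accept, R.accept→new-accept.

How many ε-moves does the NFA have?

27

Per subexpression:
Each of the 8 symbol leaves contributes 0 ε-transitions.
  q|s : 4 ε-transitions
  (q|s)? : 7 ε-transitions
  (q|s)?|s : 11 ε-transitions
  ((q|s)?|s)* : 15 ε-transitions
  p|r : 4 ε-transitions
  (p|r)* : 8 ε-transitions
  q·s·(p|r)*·r : 8 ε-transitions
  ((q|s)?|s)*|q·s·(p|r)*·r : 27 ε-transitions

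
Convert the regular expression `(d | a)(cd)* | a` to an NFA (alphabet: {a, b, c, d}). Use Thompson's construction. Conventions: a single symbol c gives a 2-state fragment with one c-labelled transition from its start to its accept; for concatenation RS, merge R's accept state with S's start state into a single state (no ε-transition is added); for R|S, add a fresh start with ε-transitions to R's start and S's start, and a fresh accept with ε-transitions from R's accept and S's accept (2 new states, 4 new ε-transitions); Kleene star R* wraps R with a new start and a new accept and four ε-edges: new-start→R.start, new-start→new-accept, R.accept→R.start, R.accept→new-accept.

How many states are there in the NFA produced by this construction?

14

Recursing over subexpressions:
Each of the 5 symbol leaves contributes a 2-state fragment.
  d | a : 6 states
  cd : 3 states
  (cd)* : 5 states
  (d | a)(cd)* : 10 states
  (d | a)(cd)* | a : 14 states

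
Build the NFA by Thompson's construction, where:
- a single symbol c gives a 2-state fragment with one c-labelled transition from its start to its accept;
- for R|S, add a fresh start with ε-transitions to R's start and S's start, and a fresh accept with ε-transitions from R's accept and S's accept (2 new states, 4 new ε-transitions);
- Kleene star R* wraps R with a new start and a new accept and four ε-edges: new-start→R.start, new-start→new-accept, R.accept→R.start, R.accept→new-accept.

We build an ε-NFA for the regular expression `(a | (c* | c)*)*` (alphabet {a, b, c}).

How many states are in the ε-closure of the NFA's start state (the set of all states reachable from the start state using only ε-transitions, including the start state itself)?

13

Compute the ε-closure size of each fragment's start state recursively; a symbol fragment's start has no outgoing ε-edge, so its closure is just itself (size 1).
  c* — the star's fresh start ε-reaches both the body's start and the fresh accept: |closure| = 2 + 1 = 3
  c* | c — |closure| = 1 (new start) + (3 + 1) + 1 (new accept, since some branch ε-reaches its own accept) = 6
  (c* | c)* — the star's fresh start ε-reaches both the body's start and the fresh accept: |closure| = 2 + 6 = 8
  a | (c* | c)* — |closure| = 1 (new start) + (1 + 8) + 1 (new accept, since some branch ε-reaches its own accept) = 11
  (a | (c* | c)*)* — |closure| = 1 (new start) + 11 (body) + 1 (new accept) = 13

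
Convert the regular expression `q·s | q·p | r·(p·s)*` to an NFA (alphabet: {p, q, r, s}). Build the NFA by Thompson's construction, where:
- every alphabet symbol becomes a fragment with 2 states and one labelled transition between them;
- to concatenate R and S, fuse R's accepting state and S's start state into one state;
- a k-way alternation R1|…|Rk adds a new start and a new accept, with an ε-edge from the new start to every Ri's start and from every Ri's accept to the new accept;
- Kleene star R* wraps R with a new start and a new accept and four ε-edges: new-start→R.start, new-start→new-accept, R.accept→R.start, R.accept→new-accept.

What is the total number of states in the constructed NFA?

14

Building bottom-up:
Each of the 7 symbol leaves contributes a 2-state fragment.
  q·s — 3 states
  q·p — 3 states
  p·s — 3 states
  (p·s)* — 5 states
  r·(p·s)* — 6 states
  q·s | q·p | r·(p·s)* — 14 states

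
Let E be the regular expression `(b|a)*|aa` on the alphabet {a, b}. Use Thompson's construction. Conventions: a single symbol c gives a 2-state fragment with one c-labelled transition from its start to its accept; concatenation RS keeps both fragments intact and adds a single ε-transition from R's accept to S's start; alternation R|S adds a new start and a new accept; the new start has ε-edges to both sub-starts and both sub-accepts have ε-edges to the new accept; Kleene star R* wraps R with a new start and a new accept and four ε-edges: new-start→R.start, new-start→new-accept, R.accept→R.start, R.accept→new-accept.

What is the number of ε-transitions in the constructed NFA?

By structural recursion:
Each of the 4 symbol leaves contributes 0 ε-transitions.
  b|a — 4 ε-transitions
  (b|a)* — 8 ε-transitions
  aa — 1 ε-transition
  (b|a)*|aa — 13 ε-transitions

13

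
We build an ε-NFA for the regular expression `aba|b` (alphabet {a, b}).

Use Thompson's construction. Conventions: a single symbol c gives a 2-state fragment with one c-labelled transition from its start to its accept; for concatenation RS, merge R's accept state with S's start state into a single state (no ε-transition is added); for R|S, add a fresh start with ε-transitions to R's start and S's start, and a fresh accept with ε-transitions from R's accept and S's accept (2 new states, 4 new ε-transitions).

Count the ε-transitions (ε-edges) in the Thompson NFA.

4

Per subexpression:
Each of the 4 symbol leaves contributes 0 ε-transitions.
  aba = 0 ε-transitions
  aba|b = 4 ε-transitions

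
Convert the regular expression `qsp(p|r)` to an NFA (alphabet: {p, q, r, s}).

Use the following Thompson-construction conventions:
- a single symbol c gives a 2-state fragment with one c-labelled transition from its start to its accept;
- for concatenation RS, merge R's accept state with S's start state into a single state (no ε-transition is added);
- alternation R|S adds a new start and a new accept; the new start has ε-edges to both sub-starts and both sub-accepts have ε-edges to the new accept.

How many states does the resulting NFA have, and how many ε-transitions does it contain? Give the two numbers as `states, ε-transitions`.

By structural recursion:
Each of the 5 symbol leaves contributes 2 states and 0 ε-transitions.
  p|r = 6 states, 4 ε-transitions
  qsp(p|r) = 9 states, 4 ε-transitions

9, 4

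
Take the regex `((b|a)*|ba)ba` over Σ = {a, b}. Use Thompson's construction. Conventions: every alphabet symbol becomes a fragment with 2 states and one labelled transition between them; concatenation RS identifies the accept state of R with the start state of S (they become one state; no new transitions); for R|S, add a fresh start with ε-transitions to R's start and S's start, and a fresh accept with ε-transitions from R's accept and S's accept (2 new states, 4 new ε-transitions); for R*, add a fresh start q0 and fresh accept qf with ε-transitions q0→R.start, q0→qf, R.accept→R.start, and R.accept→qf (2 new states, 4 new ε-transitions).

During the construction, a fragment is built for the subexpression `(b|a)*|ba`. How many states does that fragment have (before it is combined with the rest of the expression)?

13

Fragment for `(b|a)*|ba`:
Each of the 4 symbol leaves contributes a 2-state fragment.
  b|a = 6 states
  (b|a)* = 8 states
  ba = 3 states
  (b|a)*|ba = 13 states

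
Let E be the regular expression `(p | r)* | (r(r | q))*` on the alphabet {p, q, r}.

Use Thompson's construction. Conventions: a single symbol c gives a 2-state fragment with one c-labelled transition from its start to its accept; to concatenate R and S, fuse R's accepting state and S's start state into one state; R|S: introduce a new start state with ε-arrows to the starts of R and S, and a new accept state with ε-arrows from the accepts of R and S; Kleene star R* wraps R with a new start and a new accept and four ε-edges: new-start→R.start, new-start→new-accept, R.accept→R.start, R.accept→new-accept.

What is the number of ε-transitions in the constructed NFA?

By structural recursion:
Each of the 5 symbol leaves contributes 0 ε-transitions.
  p | r = 4 ε-transitions
  (p | r)* = 8 ε-transitions
  r | q = 4 ε-transitions
  r(r | q) = 4 ε-transitions
  (r(r | q))* = 8 ε-transitions
  (p | r)* | (r(r | q))* = 20 ε-transitions

20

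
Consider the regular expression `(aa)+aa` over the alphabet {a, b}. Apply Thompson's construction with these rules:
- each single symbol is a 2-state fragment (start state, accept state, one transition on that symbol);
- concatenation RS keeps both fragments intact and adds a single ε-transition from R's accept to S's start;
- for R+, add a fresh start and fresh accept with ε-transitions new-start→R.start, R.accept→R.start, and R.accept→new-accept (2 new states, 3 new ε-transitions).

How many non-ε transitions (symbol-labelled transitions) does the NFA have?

Recursing over subexpressions:
Each of the 4 symbol leaves contributes exactly 1 symbol transition.
  aa : 2 symbol transitions
  (aa)+ : 2 symbol transitions
  (aa)+aa : 4 symbol transitions

4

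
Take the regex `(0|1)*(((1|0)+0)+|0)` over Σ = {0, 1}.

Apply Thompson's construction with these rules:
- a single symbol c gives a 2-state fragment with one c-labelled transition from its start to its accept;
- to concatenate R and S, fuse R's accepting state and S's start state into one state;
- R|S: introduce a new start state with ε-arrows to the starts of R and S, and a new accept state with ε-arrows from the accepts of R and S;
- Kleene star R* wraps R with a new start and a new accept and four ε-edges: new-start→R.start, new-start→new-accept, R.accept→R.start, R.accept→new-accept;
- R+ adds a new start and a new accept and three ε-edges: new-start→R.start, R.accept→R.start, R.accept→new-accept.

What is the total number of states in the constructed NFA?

Building bottom-up:
Each of the 6 symbol leaves contributes a 2-state fragment.
  0|1 → 6 states
  (0|1)* → 8 states
  1|0 → 6 states
  (1|0)+ → 8 states
  (1|0)+0 → 9 states
  ((1|0)+0)+ → 11 states
  ((1|0)+0)+|0 → 15 states
  (0|1)*(((1|0)+0)+|0) → 22 states

22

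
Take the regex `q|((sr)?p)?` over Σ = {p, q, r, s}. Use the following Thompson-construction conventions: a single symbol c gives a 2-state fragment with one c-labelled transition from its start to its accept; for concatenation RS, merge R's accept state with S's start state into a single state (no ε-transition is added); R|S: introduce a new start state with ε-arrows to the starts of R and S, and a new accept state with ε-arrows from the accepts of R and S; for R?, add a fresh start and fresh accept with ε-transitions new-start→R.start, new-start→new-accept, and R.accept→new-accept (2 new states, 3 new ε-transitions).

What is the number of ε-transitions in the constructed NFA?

Recursing over subexpressions:
Each of the 4 symbol leaves contributes 0 ε-transitions.
  sr : 0 ε-transitions
  (sr)? : 3 ε-transitions
  (sr)?p : 3 ε-transitions
  ((sr)?p)? : 6 ε-transitions
  q|((sr)?p)? : 10 ε-transitions

10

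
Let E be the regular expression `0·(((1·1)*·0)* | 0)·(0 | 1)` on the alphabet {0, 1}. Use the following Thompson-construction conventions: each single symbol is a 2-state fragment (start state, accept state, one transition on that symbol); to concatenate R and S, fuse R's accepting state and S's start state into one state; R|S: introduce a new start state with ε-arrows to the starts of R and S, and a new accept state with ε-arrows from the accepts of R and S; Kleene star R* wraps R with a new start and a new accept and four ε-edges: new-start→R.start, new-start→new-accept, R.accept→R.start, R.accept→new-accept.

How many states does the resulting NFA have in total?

Bottom-up over the parse tree:
Each of the 7 symbol leaves contributes a 2-state fragment.
  1·1 = 3 states
  (1·1)* = 5 states
  (1·1)*·0 = 6 states
  ((1·1)*·0)* = 8 states
  ((1·1)*·0)* | 0 = 12 states
  0 | 1 = 6 states
  0·(((1·1)*·0)* | 0)·(0 | 1) = 18 states

18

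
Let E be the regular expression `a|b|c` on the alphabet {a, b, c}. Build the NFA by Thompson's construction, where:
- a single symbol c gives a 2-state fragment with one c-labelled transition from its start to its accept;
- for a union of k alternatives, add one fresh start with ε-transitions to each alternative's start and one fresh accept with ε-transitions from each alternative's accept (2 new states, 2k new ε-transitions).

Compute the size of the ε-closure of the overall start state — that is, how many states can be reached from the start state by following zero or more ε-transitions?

4

Let C(F) = |ε-closure(F.start)| within fragment F, and note whether F accepts ε. Symbol fragments have C = 1 and do not accept ε. Then:
  a|b|c — |ε-closure| = 1 + 1 + 1 + 1 = 4 (the new accept is not ε-reachable since no branch accepts ε)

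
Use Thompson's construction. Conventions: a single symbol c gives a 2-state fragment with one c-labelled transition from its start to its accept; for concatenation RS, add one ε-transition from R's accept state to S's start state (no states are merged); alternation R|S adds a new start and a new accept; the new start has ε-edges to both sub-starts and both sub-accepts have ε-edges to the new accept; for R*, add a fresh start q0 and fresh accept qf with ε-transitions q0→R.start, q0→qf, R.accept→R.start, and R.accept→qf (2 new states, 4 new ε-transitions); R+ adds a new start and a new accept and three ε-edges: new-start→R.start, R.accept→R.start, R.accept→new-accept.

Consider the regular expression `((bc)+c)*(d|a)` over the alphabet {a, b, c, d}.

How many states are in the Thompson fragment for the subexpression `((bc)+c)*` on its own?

Fragment for `((bc)+c)*`:
Each of the 3 symbol leaves contributes a 2-state fragment.
  bc → 4 states
  (bc)+ → 6 states
  (bc)+c → 8 states
  ((bc)+c)* → 10 states

10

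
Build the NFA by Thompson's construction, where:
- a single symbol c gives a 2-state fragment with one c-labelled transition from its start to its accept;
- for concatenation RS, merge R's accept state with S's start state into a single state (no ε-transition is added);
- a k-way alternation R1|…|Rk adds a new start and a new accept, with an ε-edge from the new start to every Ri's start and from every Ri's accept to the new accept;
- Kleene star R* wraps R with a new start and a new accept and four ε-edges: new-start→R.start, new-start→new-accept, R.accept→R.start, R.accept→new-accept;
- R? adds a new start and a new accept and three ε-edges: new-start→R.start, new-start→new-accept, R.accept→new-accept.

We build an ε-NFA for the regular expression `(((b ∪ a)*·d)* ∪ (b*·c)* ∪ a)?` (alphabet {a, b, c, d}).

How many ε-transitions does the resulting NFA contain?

29

Building bottom-up:
Each of the 6 symbol leaves contributes 0 ε-transitions.
  b ∪ a → 4 ε-transitions
  (b ∪ a)* → 8 ε-transitions
  (b ∪ a)*·d → 8 ε-transitions
  ((b ∪ a)*·d)* → 12 ε-transitions
  b* → 4 ε-transitions
  b*·c → 4 ε-transitions
  (b*·c)* → 8 ε-transitions
  ((b ∪ a)*·d)* ∪ (b*·c)* ∪ a → 26 ε-transitions
  (((b ∪ a)*·d)* ∪ (b*·c)* ∪ a)? → 29 ε-transitions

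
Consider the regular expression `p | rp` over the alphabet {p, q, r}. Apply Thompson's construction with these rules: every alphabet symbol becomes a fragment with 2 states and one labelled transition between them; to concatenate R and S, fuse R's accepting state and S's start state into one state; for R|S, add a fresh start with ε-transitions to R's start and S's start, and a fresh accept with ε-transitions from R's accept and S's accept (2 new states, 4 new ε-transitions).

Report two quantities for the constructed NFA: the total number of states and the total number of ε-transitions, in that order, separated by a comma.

7, 4

By structural recursion:
Each of the 3 symbol leaves contributes 2 states and 0 ε-transitions.
  rp : 3 states, 0 ε-transitions
  p | rp : 7 states, 4 ε-transitions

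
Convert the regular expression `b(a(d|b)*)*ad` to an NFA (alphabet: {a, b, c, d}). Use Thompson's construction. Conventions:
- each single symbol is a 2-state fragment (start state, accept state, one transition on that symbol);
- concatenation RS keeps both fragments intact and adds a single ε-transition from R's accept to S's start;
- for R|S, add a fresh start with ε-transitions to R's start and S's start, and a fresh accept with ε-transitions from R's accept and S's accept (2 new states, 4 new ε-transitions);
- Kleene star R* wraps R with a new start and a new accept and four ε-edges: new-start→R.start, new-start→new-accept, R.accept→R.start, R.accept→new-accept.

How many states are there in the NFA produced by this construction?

18

Recursing over subexpressions:
Each of the 6 symbol leaves contributes a 2-state fragment.
  d|b = 6 states
  (d|b)* = 8 states
  a(d|b)* = 10 states
  (a(d|b)*)* = 12 states
  b(a(d|b)*)*ad = 18 states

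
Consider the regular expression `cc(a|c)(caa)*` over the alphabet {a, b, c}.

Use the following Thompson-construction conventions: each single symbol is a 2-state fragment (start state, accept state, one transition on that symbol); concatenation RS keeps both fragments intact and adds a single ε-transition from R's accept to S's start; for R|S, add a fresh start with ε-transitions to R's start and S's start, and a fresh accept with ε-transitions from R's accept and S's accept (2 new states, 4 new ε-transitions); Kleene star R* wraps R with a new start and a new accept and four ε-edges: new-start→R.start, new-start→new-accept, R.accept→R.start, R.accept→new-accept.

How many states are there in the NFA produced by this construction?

18

By structural recursion:
Each of the 7 symbol leaves contributes a 2-state fragment.
  a|c = 6 states
  caa = 6 states
  (caa)* = 8 states
  cc(a|c)(caa)* = 18 states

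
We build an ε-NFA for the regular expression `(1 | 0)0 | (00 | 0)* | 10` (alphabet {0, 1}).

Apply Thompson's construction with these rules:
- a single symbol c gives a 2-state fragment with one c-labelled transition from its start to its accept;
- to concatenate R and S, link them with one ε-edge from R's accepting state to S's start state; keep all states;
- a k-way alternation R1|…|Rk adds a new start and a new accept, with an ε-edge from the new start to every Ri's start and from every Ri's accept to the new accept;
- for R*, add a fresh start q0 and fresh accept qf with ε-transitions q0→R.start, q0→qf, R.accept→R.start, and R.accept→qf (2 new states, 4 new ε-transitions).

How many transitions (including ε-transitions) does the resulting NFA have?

29

By structural recursion:
Each of the 8 symbol leaves contributes 1 transition (1 symbol, 0 ε).
  1 | 0 = 6 transitions (2 symbol, 4 ε)
  (1 | 0)0 = 8 transitions (3 symbol, 5 ε)
  00 = 3 transitions (2 symbol, 1 ε)
  00 | 0 = 8 transitions (3 symbol, 5 ε)
  (00 | 0)* = 12 transitions (3 symbol, 9 ε)
  10 = 3 transitions (2 symbol, 1 ε)
  (1 | 0)0 | (00 | 0)* | 10 = 29 transitions (8 symbol, 21 ε)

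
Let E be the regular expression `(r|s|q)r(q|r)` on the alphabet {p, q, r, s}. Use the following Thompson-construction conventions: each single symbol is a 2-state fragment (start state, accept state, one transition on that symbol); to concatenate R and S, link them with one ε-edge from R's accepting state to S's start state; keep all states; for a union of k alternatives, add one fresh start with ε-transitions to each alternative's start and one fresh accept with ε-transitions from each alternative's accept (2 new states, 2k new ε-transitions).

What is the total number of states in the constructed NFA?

16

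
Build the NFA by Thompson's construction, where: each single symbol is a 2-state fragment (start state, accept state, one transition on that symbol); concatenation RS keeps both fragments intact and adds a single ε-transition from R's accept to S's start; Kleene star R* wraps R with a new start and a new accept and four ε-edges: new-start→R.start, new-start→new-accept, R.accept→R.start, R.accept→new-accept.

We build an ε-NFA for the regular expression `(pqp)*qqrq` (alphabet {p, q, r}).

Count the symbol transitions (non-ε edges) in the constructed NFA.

Per subexpression:
Each of the 7 symbol leaves contributes exactly 1 symbol transition.
  pqp : 3 symbol transitions
  (pqp)* : 3 symbol transitions
  (pqp)*qqrq : 7 symbol transitions

7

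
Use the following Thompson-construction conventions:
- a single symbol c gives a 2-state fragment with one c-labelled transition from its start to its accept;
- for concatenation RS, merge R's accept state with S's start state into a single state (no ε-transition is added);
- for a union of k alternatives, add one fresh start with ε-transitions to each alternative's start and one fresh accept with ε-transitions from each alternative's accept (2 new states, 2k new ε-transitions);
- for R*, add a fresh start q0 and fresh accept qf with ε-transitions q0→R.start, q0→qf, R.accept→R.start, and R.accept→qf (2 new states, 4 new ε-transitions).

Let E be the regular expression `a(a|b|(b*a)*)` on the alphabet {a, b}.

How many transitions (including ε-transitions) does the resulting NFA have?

By structural recursion:
Each of the 5 symbol leaves contributes 1 transition (1 symbol, 0 ε).
  b* → 5 transitions (1 symbol, 4 ε)
  b*a → 6 transitions (2 symbol, 4 ε)
  (b*a)* → 10 transitions (2 symbol, 8 ε)
  a|b|(b*a)* → 18 transitions (4 symbol, 14 ε)
  a(a|b|(b*a)*) → 19 transitions (5 symbol, 14 ε)

19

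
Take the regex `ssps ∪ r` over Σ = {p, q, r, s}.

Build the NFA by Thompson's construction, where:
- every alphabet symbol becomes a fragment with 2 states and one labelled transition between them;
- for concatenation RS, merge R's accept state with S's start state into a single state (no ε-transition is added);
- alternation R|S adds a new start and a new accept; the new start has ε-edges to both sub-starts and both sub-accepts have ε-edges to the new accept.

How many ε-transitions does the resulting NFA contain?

Building bottom-up:
Each of the 5 symbol leaves contributes 0 ε-transitions.
  ssps → 0 ε-transitions
  ssps ∪ r → 4 ε-transitions

4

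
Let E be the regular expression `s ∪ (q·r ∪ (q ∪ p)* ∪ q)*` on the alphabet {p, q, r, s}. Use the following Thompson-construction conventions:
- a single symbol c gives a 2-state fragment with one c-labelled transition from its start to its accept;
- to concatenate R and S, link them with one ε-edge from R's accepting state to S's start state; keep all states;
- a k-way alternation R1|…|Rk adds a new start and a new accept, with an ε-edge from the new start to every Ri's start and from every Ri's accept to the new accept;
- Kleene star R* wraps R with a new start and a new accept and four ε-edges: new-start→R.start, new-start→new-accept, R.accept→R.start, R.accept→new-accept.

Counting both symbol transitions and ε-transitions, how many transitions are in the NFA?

29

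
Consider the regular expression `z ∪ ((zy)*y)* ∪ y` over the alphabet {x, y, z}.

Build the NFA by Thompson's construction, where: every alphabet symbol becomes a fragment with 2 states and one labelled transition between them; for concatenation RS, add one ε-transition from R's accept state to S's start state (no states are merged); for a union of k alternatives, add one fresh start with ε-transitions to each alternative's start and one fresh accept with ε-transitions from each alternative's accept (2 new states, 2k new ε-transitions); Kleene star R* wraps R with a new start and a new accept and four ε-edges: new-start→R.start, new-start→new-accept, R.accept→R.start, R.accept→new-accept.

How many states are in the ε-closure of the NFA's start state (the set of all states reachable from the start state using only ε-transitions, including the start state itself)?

Let C(F) = |ε-closure(F.start)| within fragment F, and note whether F accepts ε. Symbol fragments have C = 1 and do not accept ε. Then:
  zy : same as the first factor's closure: |ε-closure| = 1
  (zy)* : |ε-closure| = 1 (new start) + 1 (body) + 1 (new accept) = 3
  (zy)*y : |ε-closure| = 3 + 1 = 4 (closure spills across the concat boundary because the left factor accepts ε)
  ((zy)*y)* : |ε-closure| = 1 (new start) + 4 (body) + 1 (new accept) = 6
  z ∪ ((zy)*y)* ∪ y : new start ε-reaches every alternative's start; at least one alternative accepts ε, so the union's new accept is reached too: |ε-closure| = 1 + 1 + 6 + 1 + 1 = 10

10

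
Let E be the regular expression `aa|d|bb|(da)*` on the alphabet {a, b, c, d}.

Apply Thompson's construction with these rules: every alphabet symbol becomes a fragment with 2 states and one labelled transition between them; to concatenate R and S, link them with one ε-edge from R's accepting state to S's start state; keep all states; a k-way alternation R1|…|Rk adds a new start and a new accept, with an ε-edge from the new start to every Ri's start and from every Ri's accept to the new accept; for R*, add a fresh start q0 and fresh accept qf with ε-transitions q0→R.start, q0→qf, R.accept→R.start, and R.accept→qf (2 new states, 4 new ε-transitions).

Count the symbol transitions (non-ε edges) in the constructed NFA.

7

Bottom-up over the parse tree:
Each of the 7 symbol leaves contributes exactly 1 symbol transition.
  aa : 2 symbol transitions
  bb : 2 symbol transitions
  da : 2 symbol transitions
  (da)* : 2 symbol transitions
  aa|d|bb|(da)* : 7 symbol transitions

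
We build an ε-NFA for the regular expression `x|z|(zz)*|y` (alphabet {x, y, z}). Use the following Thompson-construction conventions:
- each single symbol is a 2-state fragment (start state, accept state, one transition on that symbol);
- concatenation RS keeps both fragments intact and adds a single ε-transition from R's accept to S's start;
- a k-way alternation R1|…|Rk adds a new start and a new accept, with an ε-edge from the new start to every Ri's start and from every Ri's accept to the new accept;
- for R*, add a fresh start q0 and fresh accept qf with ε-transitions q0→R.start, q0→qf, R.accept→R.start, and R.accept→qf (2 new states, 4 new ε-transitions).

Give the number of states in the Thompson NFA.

14

Bottom-up over the parse tree:
Each of the 5 symbol leaves contributes a 2-state fragment.
  zz = 4 states
  (zz)* = 6 states
  x|z|(zz)*|y = 14 states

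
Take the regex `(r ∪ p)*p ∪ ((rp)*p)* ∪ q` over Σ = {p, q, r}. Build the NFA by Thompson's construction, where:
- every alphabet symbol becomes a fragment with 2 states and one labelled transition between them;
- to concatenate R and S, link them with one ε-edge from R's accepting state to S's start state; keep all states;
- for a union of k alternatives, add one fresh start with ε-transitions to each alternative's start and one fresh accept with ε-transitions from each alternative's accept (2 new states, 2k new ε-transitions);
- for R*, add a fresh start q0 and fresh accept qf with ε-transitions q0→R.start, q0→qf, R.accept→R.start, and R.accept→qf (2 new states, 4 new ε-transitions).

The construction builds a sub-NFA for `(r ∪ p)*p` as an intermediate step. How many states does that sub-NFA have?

Fragment for `(r ∪ p)*p`:
Each of the 3 symbol leaves contributes a 2-state fragment.
  r ∪ p = 6 states
  (r ∪ p)* = 8 states
  (r ∪ p)*p = 10 states

10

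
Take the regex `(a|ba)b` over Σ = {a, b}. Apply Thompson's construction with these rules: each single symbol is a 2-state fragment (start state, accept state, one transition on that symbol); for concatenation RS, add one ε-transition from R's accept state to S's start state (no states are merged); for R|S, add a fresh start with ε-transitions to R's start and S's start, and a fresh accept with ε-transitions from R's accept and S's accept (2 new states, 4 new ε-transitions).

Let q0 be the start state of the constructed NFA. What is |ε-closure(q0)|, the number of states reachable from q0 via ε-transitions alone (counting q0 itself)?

Work bottom-up. For each fragment F, track |ε-closure(F.start)| and whether F's accept lies in that closure (i.e. whether F accepts ε). A single-symbol fragment has closure size 1 and does not accept ε.
  ba — C equals the left operand's closure size = 1 (its accept is not ε-reachable, so the closure stops there)
  a|ba — C = 1 + 1 + 1 = 3 (the new accept is not ε-reachable since no branch accepts ε)
  (a|ba)b — same as the first factor's closure: C = 3

3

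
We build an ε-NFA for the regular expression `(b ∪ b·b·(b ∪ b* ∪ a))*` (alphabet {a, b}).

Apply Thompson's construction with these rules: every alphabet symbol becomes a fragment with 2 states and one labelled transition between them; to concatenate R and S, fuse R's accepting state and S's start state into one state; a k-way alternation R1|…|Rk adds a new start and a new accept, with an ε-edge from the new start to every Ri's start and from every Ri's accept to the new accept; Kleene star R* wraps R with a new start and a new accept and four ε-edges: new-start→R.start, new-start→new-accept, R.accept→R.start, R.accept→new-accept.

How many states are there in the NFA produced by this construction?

Bottom-up over the parse tree:
Each of the 6 symbol leaves contributes a 2-state fragment.
  b* → 4 states
  b ∪ b* ∪ a → 10 states
  b·b·(b ∪ b* ∪ a) → 12 states
  b ∪ b·b·(b ∪ b* ∪ a) → 16 states
  (b ∪ b·b·(b ∪ b* ∪ a))* → 18 states

18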